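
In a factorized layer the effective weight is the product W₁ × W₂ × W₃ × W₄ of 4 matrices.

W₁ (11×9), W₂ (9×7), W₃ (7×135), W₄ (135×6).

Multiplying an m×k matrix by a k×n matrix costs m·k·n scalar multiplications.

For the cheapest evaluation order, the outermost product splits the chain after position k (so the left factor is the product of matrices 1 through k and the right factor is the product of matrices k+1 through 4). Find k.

1

Adjacent pairs: W₁W₂ = 11·9·7 = 693; W₂W₃ = 9·7·135 = 8505; W₃W₄ = 7·135·6 = 5670.
Length 3: W₁..W₃: k=1: 0+8505+11·9·135=21870; k=2: 693+0+11·7·135=11088 → min 11088 | W₂..W₄: k=2: 0+5670+9·7·6=6048; k=3: 8505+0+9·135·6=15795 → min 6048.
Top-level splits: k=1: (W₁..W₁)·(W₂..W₄) → 0+6048+11·9·6 = 6642; k=2: (W₁..W₂)·(W₃..W₄) → 693+5670+11·7·6 = 6825; k=3: (W₁..W₃)·(W₄..W₄) → 11088+0+11·135·6 = 19998.
Best split is after W₁, i.e. k = 1.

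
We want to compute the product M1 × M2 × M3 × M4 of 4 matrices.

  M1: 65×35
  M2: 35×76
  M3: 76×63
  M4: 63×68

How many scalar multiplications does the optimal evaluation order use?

Adjacent pairs: M1M2 = 65·35·76 = 172900; M2M3 = 35·76·63 = 167580; M3M4 = 76·63·68 = 325584.
Length 3: M1..M3: k=1: 0+167580+65·35·63=310905; k=2: 172900+0+65·76·63=484120 → min 310905 | M2..M4: k=2: 0+325584+35·76·68=506464; k=3: 167580+0+35·63·68=317520 → min 317520.
Length 4: M1..M4: k=1: 0+317520+65·35·68=472220; k=2: 172900+325584+65·76·68=834404; k=3: 310905+0+65·63·68=589365 → min 472220.
Optimal order: (M1 × ((M2 × M3) × M4)) with cost 472220.

472220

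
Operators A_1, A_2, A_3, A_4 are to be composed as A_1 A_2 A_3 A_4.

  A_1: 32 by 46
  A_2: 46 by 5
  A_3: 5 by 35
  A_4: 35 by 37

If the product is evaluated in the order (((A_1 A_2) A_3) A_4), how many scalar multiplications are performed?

(A_1 A_2): 32×46 by 46×5 → 32×5, cost 32·46·5 = 7360
((A_1 A_2) A_3): 32×5 by 5×35 → 32×35, cost 32·5·35 = 5600; cumulative 12960
(((A_1 A_2) A_3) A_4): 32×35 by 35×37 → 32×37, cost 32·35·37 = 41440; cumulative 54400
Total: 54400 scalar multiplications.

54400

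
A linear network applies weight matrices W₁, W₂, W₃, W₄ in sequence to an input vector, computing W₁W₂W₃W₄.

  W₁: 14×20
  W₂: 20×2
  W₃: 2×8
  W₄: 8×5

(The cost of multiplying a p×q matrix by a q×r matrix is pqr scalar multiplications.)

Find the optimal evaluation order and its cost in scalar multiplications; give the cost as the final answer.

780

Adjacent pairs: W₁W₂ = 14·20·2 = 560; W₂W₃ = 20·2·8 = 320; W₃W₄ = 2·8·5 = 80.
Length 3: W₁..W₃: k=1: 0+320+14·20·8=2560; k=2: 560+0+14·2·8=784 → min 784 | W₂..W₄: k=2: 0+80+20·2·5=280; k=3: 320+0+20·8·5=1120 → min 280.
Length 4: W₁..W₄: k=1: 0+280+14·20·5=1680; k=2: 560+80+14·2·5=780; k=3: 784+0+14·8·5=1344 → min 780.
Optimal parenthesization: ((W₁W₂)(W₃W₄)) with cost 780.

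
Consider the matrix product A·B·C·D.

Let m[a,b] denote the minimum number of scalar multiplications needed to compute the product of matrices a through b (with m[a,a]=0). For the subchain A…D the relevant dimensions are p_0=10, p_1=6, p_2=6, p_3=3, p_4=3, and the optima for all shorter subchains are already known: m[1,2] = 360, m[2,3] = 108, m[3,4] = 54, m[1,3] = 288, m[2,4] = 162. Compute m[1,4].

m[1,4] = min over k∈[1,3] of m[1,k]+m[k+1,4]+p_{0}·p_k·p_{4}.
k=1: 0 + 162 + 10·6·3 = 342; k=2: 360 + 54 + 10·6·3 = 594; k=3: 288 + 0 + 10·3·3 = 378.
Minimum: 342 at k=1.

342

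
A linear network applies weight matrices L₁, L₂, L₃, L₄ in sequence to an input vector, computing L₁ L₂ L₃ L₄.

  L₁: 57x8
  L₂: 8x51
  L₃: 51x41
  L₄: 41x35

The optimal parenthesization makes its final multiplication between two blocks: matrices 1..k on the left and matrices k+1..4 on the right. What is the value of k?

1

Adjacent pairs: L₁L₂ = 57·8·51 = 23256; L₂L₃ = 8·51·41 = 16728; L₃L₄ = 51·41·35 = 73185.
Length 3: L₁..L₃: k=1: 0+16728+57·8·41=35424; k=2: 23256+0+57·51·41=142443 → min 35424 | L₂..L₄: k=2: 0+73185+8·51·35=87465; k=3: 16728+0+8·41·35=28208 → min 28208.
Top-level splits: k=1: (L₁..L₁)·(L₂..L₄) → 0+28208+57·8·35 = 44168; k=2: (L₁..L₂)·(L₃..L₄) → 23256+73185+57·51·35 = 198186; k=3: (L₁..L₃)·(L₄..L₄) → 35424+0+57·41·35 = 117219.
Best split is after L₁, i.e. k = 1.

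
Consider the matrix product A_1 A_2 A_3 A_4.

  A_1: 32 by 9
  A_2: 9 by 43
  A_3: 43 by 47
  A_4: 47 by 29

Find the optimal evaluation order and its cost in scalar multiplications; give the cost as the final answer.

Adjacent pairs: A_1A_2 = 32·9·43 = 12384; A_2A_3 = 9·43·47 = 18189; A_3A_4 = 43·47·29 = 58609.
Length 3: A_1..A_3: k=1: 0+18189+32·9·47=31725; k=2: 12384+0+32·43·47=77056 → min 31725 | A_2..A_4: k=2: 0+58609+9·43·29=69832; k=3: 18189+0+9·47·29=30456 → min 30456.
Length 4: A_1..A_4: k=1: 0+30456+32·9·29=38808; k=2: 12384+58609+32·43·29=110897; k=3: 31725+0+32·47·29=75341 → min 38808.
Optimal parenthesization: (A_1 ((A_2 A_3) A_4)) with cost 38808.

38808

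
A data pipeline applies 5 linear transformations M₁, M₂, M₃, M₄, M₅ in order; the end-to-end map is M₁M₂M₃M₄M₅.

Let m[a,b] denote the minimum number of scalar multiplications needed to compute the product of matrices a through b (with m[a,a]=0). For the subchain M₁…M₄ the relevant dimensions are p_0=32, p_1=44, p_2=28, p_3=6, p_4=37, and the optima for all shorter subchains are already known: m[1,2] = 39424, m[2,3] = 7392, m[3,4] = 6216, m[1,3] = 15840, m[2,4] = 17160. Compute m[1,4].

m[1,4] = min over k∈[1,3] of m[1,k]+m[k+1,4]+p_{0}·p_k·p_{4}.
k=1: 0 + 17160 + 32·44·37 = 69256; k=2: 39424 + 6216 + 32·28·37 = 78792; k=3: 15840 + 0 + 32·6·37 = 22944.
Minimum: 22944 at k=3.

22944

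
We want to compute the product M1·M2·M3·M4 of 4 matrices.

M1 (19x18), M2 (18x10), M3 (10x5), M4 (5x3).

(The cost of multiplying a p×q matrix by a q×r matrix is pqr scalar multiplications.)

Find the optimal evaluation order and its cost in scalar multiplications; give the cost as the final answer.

1716

Adjacent pairs: M1M2 = 19·18·10 = 3420; M2M3 = 18·10·5 = 900; M3M4 = 10·5·3 = 150.
Length 3: M1..M3: k=1: 0+900+19·18·5=2610; k=2: 3420+0+19·10·5=4370 → min 2610 | M2..M4: k=2: 0+150+18·10·3=690; k=3: 900+0+18·5·3=1170 → min 690.
Length 4: M1..M4: k=1: 0+690+19·18·3=1716; k=2: 3420+150+19·10·3=4140; k=3: 2610+0+19·5·3=2895 → min 1716.
Optimal parenthesization: (M1·(M2·(M3·M4))) with cost 1716.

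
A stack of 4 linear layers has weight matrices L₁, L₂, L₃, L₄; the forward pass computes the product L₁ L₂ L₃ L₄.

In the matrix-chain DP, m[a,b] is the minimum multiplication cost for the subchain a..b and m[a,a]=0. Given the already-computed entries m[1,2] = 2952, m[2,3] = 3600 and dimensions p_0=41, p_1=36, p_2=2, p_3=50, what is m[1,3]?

7052

m[1,3] = min over k∈[1,2] of m[1,k]+m[k+1,3]+p_{0}·p_k·p_{3}.
k=1: 0 + 3600 + 41·36·50 = 77400; k=2: 2952 + 0 + 41·2·50 = 7052.
Minimum: 7052 at k=2.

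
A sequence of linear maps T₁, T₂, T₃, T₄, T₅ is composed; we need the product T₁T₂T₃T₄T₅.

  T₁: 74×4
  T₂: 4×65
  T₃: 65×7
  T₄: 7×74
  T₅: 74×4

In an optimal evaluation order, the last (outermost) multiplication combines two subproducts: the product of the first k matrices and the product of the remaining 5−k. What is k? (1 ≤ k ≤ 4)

Adjacent pairs: T₁T₂ = 74·4·65 = 19240; T₂T₃ = 4·65·7 = 1820; T₃T₄ = 65·7·74 = 33670; T₄T₅ = 7·74·4 = 2072.
Length 3: T₁..T₃: k=1: 0+1820+74·4·7=3892; k=2: 19240+0+74·65·7=52910 → min 3892 | T₂..T₄: k=2: 0+33670+4·65·74=52910; k=3: 1820+0+4·7·74=3892 → min 3892 | T₃..T₅: k=3: 0+2072+65·7·4=3892; k=4: 33670+0+65·74·4=52910 → min 3892.
Length 4: T₁..T₄: k=1: 0+3892+74·4·74=25796; k=2: 19240+33670+74·65·74=408850; k=3: 3892+0+74·7·74=42224 → min 25796 | T₂..T₅: k=2: 0+3892+4·65·4=4932; k=3: 1820+2072+4·7·4=4004; k=4: 3892+0+4·74·4=5076 → min 4004.
Top-level splits: k=1: (T₁..T₁)·(T₂..T₅) → 0+4004+74·4·4 = 5188; k=2: (T₁..T₂)·(T₃..T₅) → 19240+3892+74·65·4 = 42372; k=3: (T₁..T₃)·(T₄..T₅) → 3892+2072+74·7·4 = 8036; k=4: (T₁..T₄)·(T₅..T₅) → 25796+0+74·74·4 = 47700.
Best split is after T₁, i.e. k = 1.

1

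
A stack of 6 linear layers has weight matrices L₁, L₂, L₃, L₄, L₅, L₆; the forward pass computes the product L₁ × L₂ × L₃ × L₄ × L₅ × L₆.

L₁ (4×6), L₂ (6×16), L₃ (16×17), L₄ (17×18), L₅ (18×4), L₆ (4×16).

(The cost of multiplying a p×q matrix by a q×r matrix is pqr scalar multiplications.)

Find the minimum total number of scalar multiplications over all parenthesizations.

3048

Adjacent pairs: L₁L₂ = 4·6·16 = 384; L₂L₃ = 6·16·17 = 1632; L₃L₄ = 16·17·18 = 4896; L₄L₅ = 17·18·4 = 1224; L₅L₆ = 18·4·16 = 1152.
Length 3: L₁..L₃: k=1: 0+1632+4·6·17=2040; k=2: 384+0+4·16·17=1472 → min 1472 | L₂..L₄: k=2: 0+4896+6·16·18=6624; k=3: 1632+0+6·17·18=3468 → min 3468 | L₃..L₅: k=3: 0+1224+16·17·4=2312; k=4: 4896+0+16·18·4=6048 → min 2312 | L₄..L₆: k=4: 0+1152+17·18·16=6048; k=5: 1224+0+17·4·16=2312 → min 2312.
Length 4: L₁..L₄: k=1: 0+3468+4·6·18=3900; k=2: 384+4896+4·16·18=6432; k=3: 1472+0+4·17·18=2696 → min 2696 | L₂..L₅: k=2: 0+2312+6·16·4=2696; k=3: 1632+1224+6·17·4=3264; k=4: 3468+0+6·18·4=3900 → min 2696 | L₃..L₆: k=3: 0+2312+16·17·16=6664; k=4: 4896+1152+16·18·16=10656; k=5: 2312+0+16·4·16=3336 → min 3336.
Length 5: L₁..L₅: k=1: 0+2696+4·6·4=2792; k=2: 384+2312+4·16·4=2952; k=3: 1472+1224+4·17·4=2968; k=4: 2696+0+4·18·4=2984 → min 2792 | L₂..L₆: k=2: 0+3336+6·16·16=4872; k=3: 1632+2312+6·17·16=5576; k=4: 3468+1152+6·18·16=6348; k=5: 2696+0+6·4·16=3080 → min 3080.
Length 6: L₁..L₆: k=1: 0+3080+4·6·16=3464; k=2: 384+3336+4·16·16=4744; k=3: 1472+2312+4·17·16=4872; k=4: 2696+1152+4·18·16=5000; k=5: 2792+0+4·4·16=3048 → min 3048.
Optimal order: ((L₁ × (L₂ × (L₃ × (L₄ × L₅)))) × L₆) with cost 3048.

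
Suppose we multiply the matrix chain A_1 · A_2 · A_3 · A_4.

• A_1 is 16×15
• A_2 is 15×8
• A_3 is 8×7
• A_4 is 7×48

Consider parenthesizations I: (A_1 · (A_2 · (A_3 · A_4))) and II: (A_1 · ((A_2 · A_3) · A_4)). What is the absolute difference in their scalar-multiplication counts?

2568

Order I = (A_1 · (A_2 · (A_3 · A_4))): (A_3 · A_4): 8×7 by 7×48 → 8×48, cost 8·7·48 = 2688; (A_2 · (A_3 · A_4)): 15×8 by 8×48 → 15×48, cost 15·8·48 = 5760; cumulative 8448; (A_1 · (A_2 · (A_3 · A_4))): 16×15 by 15×48 → 16×48, cost 16·15·48 = 11520; cumulative 19968. Total 19968.
Order II = (A_1 · ((A_2 · A_3) · A_4)): (A_2 · A_3): 15×8 by 8×7 → 15×7, cost 15·8·7 = 840; ((A_2 · A_3) · A_4): 15×7 by 7×48 → 15×48, cost 15·7·48 = 5040; cumulative 5880; (A_1 · ((A_2 · A_3) · A_4)): 16×15 by 15×48 → 16×48, cost 16·15·48 = 11520; cumulative 17400. Total 17400.
Difference: |19968 − 17400| = 2568.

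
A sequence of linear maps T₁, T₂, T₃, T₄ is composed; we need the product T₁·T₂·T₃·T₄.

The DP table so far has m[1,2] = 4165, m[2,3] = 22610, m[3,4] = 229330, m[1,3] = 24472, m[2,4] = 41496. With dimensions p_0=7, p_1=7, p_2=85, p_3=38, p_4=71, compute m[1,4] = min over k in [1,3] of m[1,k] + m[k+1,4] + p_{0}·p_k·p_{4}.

43358

m[1,4] = min over k∈[1,3] of m[1,k]+m[k+1,4]+p_{0}·p_k·p_{4}.
k=1: 0 + 41496 + 7·7·71 = 44975; k=2: 4165 + 229330 + 7·85·71 = 275740; k=3: 24472 + 0 + 7·38·71 = 43358.
Minimum: 43358 at k=3.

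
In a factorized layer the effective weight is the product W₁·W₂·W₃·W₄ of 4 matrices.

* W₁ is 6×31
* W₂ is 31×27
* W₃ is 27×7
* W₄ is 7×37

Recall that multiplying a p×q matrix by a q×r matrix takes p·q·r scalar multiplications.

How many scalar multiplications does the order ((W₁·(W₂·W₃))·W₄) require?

(W₂·W₃): 31×27 by 27×7 → 31×7, cost 31·27·7 = 5859
(W₁·(W₂·W₃)): 6×31 by 31×7 → 6×7, cost 6·31·7 = 1302; cumulative 7161
((W₁·(W₂·W₃))·W₄): 6×7 by 7×37 → 6×37, cost 6·7·37 = 1554; cumulative 8715
Total: 8715 scalar multiplications.

8715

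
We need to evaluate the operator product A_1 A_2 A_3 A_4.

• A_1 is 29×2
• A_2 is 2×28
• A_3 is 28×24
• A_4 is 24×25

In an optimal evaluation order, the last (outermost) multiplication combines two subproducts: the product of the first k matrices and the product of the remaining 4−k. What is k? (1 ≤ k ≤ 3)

1

Adjacent pairs: A_1A_2 = 29·2·28 = 1624; A_2A_3 = 2·28·24 = 1344; A_3A_4 = 28·24·25 = 16800.
Length 3: A_1..A_3: k=1: 0+1344+29·2·24=2736; k=2: 1624+0+29·28·24=21112 → min 2736 | A_2..A_4: k=2: 0+16800+2·28·25=18200; k=3: 1344+0+2·24·25=2544 → min 2544.
Top-level splits: k=1: (A_1..A_1)·(A_2..A_4) → 0+2544+29·2·25 = 3994; k=2: (A_1..A_2)·(A_3..A_4) → 1624+16800+29·28·25 = 38724; k=3: (A_1..A_3)·(A_4..A_4) → 2736+0+29·24·25 = 20136.
Best split is after A_1, i.e. k = 1.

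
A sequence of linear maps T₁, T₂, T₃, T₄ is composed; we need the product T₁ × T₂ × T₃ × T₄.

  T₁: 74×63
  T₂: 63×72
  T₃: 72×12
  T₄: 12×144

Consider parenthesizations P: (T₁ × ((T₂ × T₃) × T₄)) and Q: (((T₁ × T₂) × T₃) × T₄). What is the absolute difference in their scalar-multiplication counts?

307152

Order P = (T₁ × ((T₂ × T₃) × T₄)): (T₂ × T₃): 63×72 by 72×12 → 63×12, cost 63·72·12 = 54432; ((T₂ × T₃) × T₄): 63×12 by 12×144 → 63×144, cost 63·12·144 = 108864; cumulative 163296; (T₁ × ((T₂ × T₃) × T₄)): 74×63 by 63×144 → 74×144, cost 74·63·144 = 671328; cumulative 834624. Total 834624.
Order Q = (((T₁ × T₂) × T₃) × T₄): (T₁ × T₂): 74×63 by 63×72 → 74×72, cost 74·63·72 = 335664; ((T₁ × T₂) × T₃): 74×72 by 72×12 → 74×12, cost 74·72·12 = 63936; cumulative 399600; (((T₁ × T₂) × T₃) × T₄): 74×12 by 12×144 → 74×144, cost 74·12·144 = 127872; cumulative 527472. Total 527472.
Difference: |834624 − 527472| = 307152.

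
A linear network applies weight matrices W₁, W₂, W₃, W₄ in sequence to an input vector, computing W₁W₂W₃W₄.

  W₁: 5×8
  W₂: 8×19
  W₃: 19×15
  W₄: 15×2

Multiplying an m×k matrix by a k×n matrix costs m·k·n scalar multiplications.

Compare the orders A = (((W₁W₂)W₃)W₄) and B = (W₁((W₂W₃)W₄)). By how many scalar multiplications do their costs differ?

Order A = (((W₁W₂)W₃)W₄): (W₁W₂): 5×8 by 8×19 → 5×19, cost 5·8·19 = 760; ((W₁W₂)W₃): 5×19 by 19×15 → 5×15, cost 5·19·15 = 1425; cumulative 2185; (((W₁W₂)W₃)W₄): 5×15 by 15×2 → 5×2, cost 5·15·2 = 150; cumulative 2335. Total 2335.
Order B = (W₁((W₂W₃)W₄)): (W₂W₃): 8×19 by 19×15 → 8×15, cost 8·19·15 = 2280; ((W₂W₃)W₄): 8×15 by 15×2 → 8×2, cost 8·15·2 = 240; cumulative 2520; (W₁((W₂W₃)W₄)): 5×8 by 8×2 → 5×2, cost 5·8·2 = 80; cumulative 2600. Total 2600.
Difference: |2335 − 2600| = 265.

265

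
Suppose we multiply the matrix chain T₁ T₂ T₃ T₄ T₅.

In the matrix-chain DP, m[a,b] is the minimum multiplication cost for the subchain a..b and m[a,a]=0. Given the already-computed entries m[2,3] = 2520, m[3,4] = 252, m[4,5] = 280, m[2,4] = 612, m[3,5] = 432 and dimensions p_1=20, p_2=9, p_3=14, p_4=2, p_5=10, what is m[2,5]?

m[2,5] = min over k∈[2,4] of m[2,k]+m[k+1,5]+p_{1}·p_k·p_{5}.
k=2: 0 + 432 + 20·9·10 = 2232; k=3: 2520 + 280 + 20·14·10 = 5600; k=4: 612 + 0 + 20·2·10 = 1012.
Minimum: 1012 at k=4.

1012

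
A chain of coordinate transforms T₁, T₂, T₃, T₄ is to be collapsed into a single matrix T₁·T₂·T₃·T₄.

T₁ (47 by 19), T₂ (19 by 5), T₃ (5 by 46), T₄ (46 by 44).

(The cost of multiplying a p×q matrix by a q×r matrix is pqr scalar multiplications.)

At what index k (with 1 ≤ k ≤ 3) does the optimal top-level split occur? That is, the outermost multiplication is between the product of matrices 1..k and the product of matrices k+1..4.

2

Adjacent pairs: T₁T₂ = 47·19·5 = 4465; T₂T₃ = 19·5·46 = 4370; T₃T₄ = 5·46·44 = 10120.
Length 3: T₁..T₃: k=1: 0+4370+47·19·46=45448; k=2: 4465+0+47·5·46=15275 → min 15275 | T₂..T₄: k=2: 0+10120+19·5·44=14300; k=3: 4370+0+19·46·44=42826 → min 14300.
Top-level splits: k=1: (T₁..T₁)·(T₂..T₄) → 0+14300+47·19·44 = 53592; k=2: (T₁..T₂)·(T₃..T₄) → 4465+10120+47·5·44 = 24925; k=3: (T₁..T₃)·(T₄..T₄) → 15275+0+47·46·44 = 110403.
Best split is after T₂, i.e. k = 2.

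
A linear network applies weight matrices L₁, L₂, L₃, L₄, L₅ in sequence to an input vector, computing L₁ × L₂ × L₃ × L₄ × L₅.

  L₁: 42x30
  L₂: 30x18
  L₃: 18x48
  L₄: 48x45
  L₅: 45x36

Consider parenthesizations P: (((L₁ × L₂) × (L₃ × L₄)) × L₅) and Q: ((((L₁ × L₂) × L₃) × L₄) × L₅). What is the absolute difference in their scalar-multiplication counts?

Order P = (((L₁ × L₂) × (L₃ × L₄)) × L₅): (L₁ × L₂): 42×30 by 30×18 → 42×18, cost 42·30·18 = 22680; (L₃ × L₄): 18×48 by 48×45 → 18×45, cost 18·48·45 = 38880; ((L₁ × L₂) × (L₃ × L₄)): 42×18 by 18×45 → 42×45, cost 42·18·45 = 34020; cumulative 95580; (((L₁ × L₂) × (L₃ × L₄)) × L₅): 42×45 by 45×36 → 42×36, cost 42·45·36 = 68040; cumulative 163620. Total 163620.
Order Q = ((((L₁ × L₂) × L₃) × L₄) × L₅): (L₁ × L₂): 42×30 by 30×18 → 42×18, cost 42·30·18 = 22680; ((L₁ × L₂) × L₃): 42×18 by 18×48 → 42×48, cost 42·18·48 = 36288; cumulative 58968; (((L₁ × L₂) × L₃) × L₄): 42×48 by 48×45 → 42×45, cost 42·48·45 = 90720; cumulative 149688; ((((L₁ × L₂) × L₃) × L₄) × L₅): 42×45 by 45×36 → 42×36, cost 42·45·36 = 68040; cumulative 217728. Total 217728.
Difference: |163620 − 217728| = 54108.

54108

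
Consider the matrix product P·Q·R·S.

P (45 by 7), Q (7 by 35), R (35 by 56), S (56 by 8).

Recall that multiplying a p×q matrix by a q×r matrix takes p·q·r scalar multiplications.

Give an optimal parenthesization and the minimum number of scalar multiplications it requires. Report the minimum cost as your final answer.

Adjacent pairs: PQ = 45·7·35 = 11025; QR = 7·35·56 = 13720; RS = 35·56·8 = 15680.
Length 3: P..R: k=1: 0+13720+45·7·56=31360; k=2: 11025+0+45·35·56=99225 → min 31360 | Q..S: k=2: 0+15680+7·35·8=17640; k=3: 13720+0+7·56·8=16856 → min 16856.
Length 4: P..S: k=1: 0+16856+45·7·8=19376; k=2: 11025+15680+45·35·8=39305; k=3: 31360+0+45·56·8=51520 → min 19376.
Optimal parenthesization: (P·((Q·R)·S)) with cost 19376.

19376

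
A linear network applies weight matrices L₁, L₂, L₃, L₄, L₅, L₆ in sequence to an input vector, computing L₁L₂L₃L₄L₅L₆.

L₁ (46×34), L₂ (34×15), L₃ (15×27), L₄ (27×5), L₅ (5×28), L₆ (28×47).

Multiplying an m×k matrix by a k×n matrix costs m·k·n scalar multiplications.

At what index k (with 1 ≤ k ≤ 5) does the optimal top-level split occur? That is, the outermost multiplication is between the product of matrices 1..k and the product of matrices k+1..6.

4

Adjacent pairs: L₁L₂ = 46·34·15 = 23460; L₂L₃ = 34·15·27 = 13770; L₃L₄ = 15·27·5 = 2025; L₄L₅ = 27·5·28 = 3780; L₅L₆ = 5·28·47 = 6580.
Length 3: L₁..L₃: k=1: 0+13770+46·34·27=55998; k=2: 23460+0+46·15·27=42090 → min 42090 | L₂..L₄: k=2: 0+2025+34·15·5=4575; k=3: 13770+0+34·27·5=18360 → min 4575 | L₃..L₅: k=3: 0+3780+15·27·28=15120; k=4: 2025+0+15·5·28=4125 → min 4125 | L₄..L₆: k=4: 0+6580+27·5·47=12925; k=5: 3780+0+27·28·47=39312 → min 12925.
Length 4: L₁..L₄: k=1: 0+4575+46·34·5=12395; k=2: 23460+2025+46·15·5=28935; k=3: 42090+0+46·27·5=48300 → min 12395 | L₂..L₅: k=2: 0+4125+34·15·28=18405; k=3: 13770+3780+34·27·28=43254; k=4: 4575+0+34·5·28=9335 → min 9335 | L₃..L₆: k=3: 0+12925+15·27·47=31960; k=4: 2025+6580+15·5·47=12130; k=5: 4125+0+15·28·47=23865 → min 12130.
Length 5: L₁..L₅: k=1: 0+9335+46·34·28=53127; k=2: 23460+4125+46·15·28=46905; k=3: 42090+3780+46·27·28=80646; k=4: 12395+0+46·5·28=18835 → min 18835 | L₂..L₆: k=2: 0+12130+34·15·47=36100; k=3: 13770+12925+34·27·47=69841; k=4: 4575+6580+34·5·47=19145; k=5: 9335+0+34·28·47=54079 → min 19145.
Top-level splits: k=1: (L₁..L₁)·(L₂..L₆) → 0+19145+46·34·47 = 92653; k=2: (L₁..L₂)·(L₃..L₆) → 23460+12130+46·15·47 = 68020; k=3: (L₁..L₃)·(L₄..L₆) → 42090+12925+46·27·47 = 113389; k=4: (L₁..L₄)·(L₅..L₆) → 12395+6580+46·5·47 = 29785; k=5: (L₁..L₅)·(L₆..L₆) → 18835+0+46·28·47 = 79371.
Best split is after L₄, i.e. k = 4.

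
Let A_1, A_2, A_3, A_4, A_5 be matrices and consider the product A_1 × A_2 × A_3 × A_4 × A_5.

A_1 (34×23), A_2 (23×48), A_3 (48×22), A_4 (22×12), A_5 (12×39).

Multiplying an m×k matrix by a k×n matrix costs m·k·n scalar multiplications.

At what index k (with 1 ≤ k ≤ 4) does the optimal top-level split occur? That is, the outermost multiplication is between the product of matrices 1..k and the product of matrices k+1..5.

4

Adjacent pairs: A_1A_2 = 34·23·48 = 37536; A_2A_3 = 23·48·22 = 24288; A_3A_4 = 48·22·12 = 12672; A_4A_5 = 22·12·39 = 10296.
Length 3: A_1..A_3: k=1: 0+24288+34·23·22=41492; k=2: 37536+0+34·48·22=73440 → min 41492 | A_2..A_4: k=2: 0+12672+23·48·12=25920; k=3: 24288+0+23·22·12=30360 → min 25920 | A_3..A_5: k=3: 0+10296+48·22·39=51480; k=4: 12672+0+48·12·39=35136 → min 35136.
Length 4: A_1..A_4: k=1: 0+25920+34·23·12=35304; k=2: 37536+12672+34·48·12=69792; k=3: 41492+0+34·22·12=50468 → min 35304 | A_2..A_5: k=2: 0+35136+23·48·39=78192; k=3: 24288+10296+23·22·39=54318; k=4: 25920+0+23·12·39=36684 → min 36684.
Top-level splits: k=1: (A_1..A_1)·(A_2..A_5) → 0+36684+34·23·39 = 67182; k=2: (A_1..A_2)·(A_3..A_5) → 37536+35136+34·48·39 = 136320; k=3: (A_1..A_3)·(A_4..A_5) → 41492+10296+34·22·39 = 80960; k=4: (A_1..A_4)·(A_5..A_5) → 35304+0+34·12·39 = 51216.
Best split is after A_4, i.e. k = 4.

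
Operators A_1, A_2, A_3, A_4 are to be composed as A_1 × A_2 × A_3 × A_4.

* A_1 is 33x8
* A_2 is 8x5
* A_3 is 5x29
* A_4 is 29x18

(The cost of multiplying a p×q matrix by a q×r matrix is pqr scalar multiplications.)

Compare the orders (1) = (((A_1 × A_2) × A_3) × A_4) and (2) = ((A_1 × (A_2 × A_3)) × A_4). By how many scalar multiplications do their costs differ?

Order (1) = (((A_1 × A_2) × A_3) × A_4): (A_1 × A_2): 33×8 by 8×5 → 33×5, cost 33·8·5 = 1320; ((A_1 × A_2) × A_3): 33×5 by 5×29 → 33×29, cost 33·5·29 = 4785; cumulative 6105; (((A_1 × A_2) × A_3) × A_4): 33×29 by 29×18 → 33×18, cost 33·29·18 = 17226; cumulative 23331. Total 23331.
Order (2) = ((A_1 × (A_2 × A_3)) × A_4): (A_2 × A_3): 8×5 by 5×29 → 8×29, cost 8·5·29 = 1160; (A_1 × (A_2 × A_3)): 33×8 by 8×29 → 33×29, cost 33·8·29 = 7656; cumulative 8816; ((A_1 × (A_2 × A_3)) × A_4): 33×29 by 29×18 → 33×18, cost 33·29·18 = 17226; cumulative 26042. Total 26042.
Difference: |23331 − 26042| = 2711.

2711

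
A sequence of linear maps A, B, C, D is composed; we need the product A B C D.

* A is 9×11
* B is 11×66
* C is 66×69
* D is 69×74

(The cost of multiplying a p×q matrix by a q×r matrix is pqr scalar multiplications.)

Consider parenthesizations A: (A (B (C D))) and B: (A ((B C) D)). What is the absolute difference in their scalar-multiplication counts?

Order A = (A (B (C D))): (C D): 66×69 by 69×74 → 66×74, cost 66·69·74 = 336996; (B (C D)): 11×66 by 66×74 → 11×74, cost 11·66·74 = 53724; cumulative 390720; (A (B (C D))): 9×11 by 11×74 → 9×74, cost 9·11·74 = 7326; cumulative 398046. Total 398046.
Order B = (A ((B C) D)): (B C): 11×66 by 66×69 → 11×69, cost 11·66·69 = 50094; ((B C) D): 11×69 by 69×74 → 11×74, cost 11·69·74 = 56166; cumulative 106260; (A ((B C) D)): 9×11 by 11×74 → 9×74, cost 9·11·74 = 7326; cumulative 113586. Total 113586.
Difference: |398046 − 113586| = 284460.

284460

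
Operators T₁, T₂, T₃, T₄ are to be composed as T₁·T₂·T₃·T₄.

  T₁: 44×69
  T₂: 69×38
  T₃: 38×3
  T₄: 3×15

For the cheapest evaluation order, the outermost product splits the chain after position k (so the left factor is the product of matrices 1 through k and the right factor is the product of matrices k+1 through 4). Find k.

3

Adjacent pairs: T₁T₂ = 44·69·38 = 115368; T₂T₃ = 69·38·3 = 7866; T₃T₄ = 38·3·15 = 1710.
Length 3: T₁..T₃: k=1: 0+7866+44·69·3=16974; k=2: 115368+0+44·38·3=120384 → min 16974 | T₂..T₄: k=2: 0+1710+69·38·15=41040; k=3: 7866+0+69·3·15=10971 → min 10971.
Top-level splits: k=1: (T₁..T₁)·(T₂..T₄) → 0+10971+44·69·15 = 56511; k=2: (T₁..T₂)·(T₃..T₄) → 115368+1710+44·38·15 = 142158; k=3: (T₁..T₃)·(T₄..T₄) → 16974+0+44·3·15 = 18954.
Best split is after T₃, i.e. k = 3.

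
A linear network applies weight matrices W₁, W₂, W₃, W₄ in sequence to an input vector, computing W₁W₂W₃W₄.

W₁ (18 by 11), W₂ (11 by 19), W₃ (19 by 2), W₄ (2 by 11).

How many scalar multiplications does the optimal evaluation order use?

1210

Adjacent pairs: W₁W₂ = 18·11·19 = 3762; W₂W₃ = 11·19·2 = 418; W₃W₄ = 19·2·11 = 418.
Length 3: W₁..W₃: k=1: 0+418+18·11·2=814; k=2: 3762+0+18·19·2=4446 → min 814 | W₂..W₄: k=2: 0+418+11·19·11=2717; k=3: 418+0+11·2·11=660 → min 660.
Length 4: W₁..W₄: k=1: 0+660+18·11·11=2838; k=2: 3762+418+18·19·11=7942; k=3: 814+0+18·2·11=1210 → min 1210.
Optimal order: ((W₁(W₂W₃))W₄) with cost 1210.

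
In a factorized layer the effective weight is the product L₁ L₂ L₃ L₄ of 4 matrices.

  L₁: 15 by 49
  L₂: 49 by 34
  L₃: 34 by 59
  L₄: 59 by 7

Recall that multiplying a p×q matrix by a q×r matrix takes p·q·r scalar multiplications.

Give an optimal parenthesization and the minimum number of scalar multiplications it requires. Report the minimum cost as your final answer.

Adjacent pairs: L₁L₂ = 15·49·34 = 24990; L₂L₃ = 49·34·59 = 98294; L₃L₄ = 34·59·7 = 14042.
Length 3: L₁..L₃: k=1: 0+98294+15·49·59=141659; k=2: 24990+0+15·34·59=55080 → min 55080 | L₂..L₄: k=2: 0+14042+49·34·7=25704; k=3: 98294+0+49·59·7=118531 → min 25704.
Length 4: L₁..L₄: k=1: 0+25704+15·49·7=30849; k=2: 24990+14042+15·34·7=42602; k=3: 55080+0+15·59·7=61275 → min 30849.
Optimal parenthesization: (L₁ (L₂ (L₃ L₄))) with cost 30849.

30849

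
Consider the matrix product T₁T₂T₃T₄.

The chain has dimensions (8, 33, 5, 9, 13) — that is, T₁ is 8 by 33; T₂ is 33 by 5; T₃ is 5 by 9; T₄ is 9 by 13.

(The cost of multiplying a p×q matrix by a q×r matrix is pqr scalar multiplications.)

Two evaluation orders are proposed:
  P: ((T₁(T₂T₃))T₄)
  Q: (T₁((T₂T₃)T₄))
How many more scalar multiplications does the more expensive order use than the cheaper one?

3981

Order P = ((T₁(T₂T₃))T₄): (T₂T₃): 33×5 by 5×9 → 33×9, cost 33·5·9 = 1485; (T₁(T₂T₃)): 8×33 by 33×9 → 8×9, cost 8·33·9 = 2376; cumulative 3861; ((T₁(T₂T₃))T₄): 8×9 by 9×13 → 8×13, cost 8·9·13 = 936; cumulative 4797. Total 4797.
Order Q = (T₁((T₂T₃)T₄)): (T₂T₃): 33×5 by 5×9 → 33×9, cost 33·5·9 = 1485; ((T₂T₃)T₄): 33×9 by 9×13 → 33×13, cost 33·9·13 = 3861; cumulative 5346; (T₁((T₂T₃)T₄)): 8×33 by 33×13 → 8×13, cost 8·33·13 = 3432; cumulative 8778. Total 8778.
Difference: |4797 − 8778| = 3981.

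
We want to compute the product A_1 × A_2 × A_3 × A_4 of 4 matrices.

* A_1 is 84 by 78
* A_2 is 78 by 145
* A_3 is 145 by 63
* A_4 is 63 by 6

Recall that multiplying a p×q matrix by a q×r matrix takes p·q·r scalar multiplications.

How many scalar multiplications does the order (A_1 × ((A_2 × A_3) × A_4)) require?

781326

(A_2 × A_3): 78×145 by 145×63 → 78×63, cost 78·145·63 = 712530
((A_2 × A_3) × A_4): 78×63 by 63×6 → 78×6, cost 78·63·6 = 29484; cumulative 742014
(A_1 × ((A_2 × A_3) × A_4)): 84×78 by 78×6 → 84×6, cost 84·78·6 = 39312; cumulative 781326
Total: 781326 scalar multiplications.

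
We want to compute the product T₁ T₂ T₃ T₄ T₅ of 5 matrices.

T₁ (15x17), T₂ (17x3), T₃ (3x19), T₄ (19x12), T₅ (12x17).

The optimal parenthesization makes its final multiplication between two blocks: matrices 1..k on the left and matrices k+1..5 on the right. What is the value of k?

2

Adjacent pairs: T₁T₂ = 15·17·3 = 765; T₂T₃ = 17·3·19 = 969; T₃T₄ = 3·19·12 = 684; T₄T₅ = 19·12·17 = 3876.
Length 3: T₁..T₃: k=1: 0+969+15·17·19=5814; k=2: 765+0+15·3·19=1620 → min 1620 | T₂..T₄: k=2: 0+684+17·3·12=1296; k=3: 969+0+17·19·12=4845 → min 1296 | T₃..T₅: k=3: 0+3876+3·19·17=4845; k=4: 684+0+3·12·17=1296 → min 1296.
Length 4: T₁..T₄: k=1: 0+1296+15·17·12=4356; k=2: 765+684+15·3·12=1989; k=3: 1620+0+15·19·12=5040 → min 1989 | T₂..T₅: k=2: 0+1296+17·3·17=2163; k=3: 969+3876+17·19·17=10336; k=4: 1296+0+17·12·17=4764 → min 2163.
Top-level splits: k=1: (T₁..T₁)·(T₂..T₅) → 0+2163+15·17·17 = 6498; k=2: (T₁..T₂)·(T₃..T₅) → 765+1296+15·3·17 = 2826; k=3: (T₁..T₃)·(T₄..T₅) → 1620+3876+15·19·17 = 10341; k=4: (T₁..T₄)·(T₅..T₅) → 1989+0+15·12·17 = 5049.
Best split is after T₂, i.e. k = 2.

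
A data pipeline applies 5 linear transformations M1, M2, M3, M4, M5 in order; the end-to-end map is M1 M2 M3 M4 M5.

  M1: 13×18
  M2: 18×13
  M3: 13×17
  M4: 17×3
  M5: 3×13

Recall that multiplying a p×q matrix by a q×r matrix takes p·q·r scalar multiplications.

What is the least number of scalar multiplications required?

Adjacent pairs: M1M2 = 13·18·13 = 3042; M2M3 = 18·13·17 = 3978; M3M4 = 13·17·3 = 663; M4M5 = 17·3·13 = 663.
Length 3: M1..M3: k=1: 0+3978+13·18·17=7956; k=2: 3042+0+13·13·17=5915 → min 5915 | M2..M4: k=2: 0+663+18·13·3=1365; k=3: 3978+0+18·17·3=4896 → min 1365 | M3..M5: k=3: 0+663+13·17·13=3536; k=4: 663+0+13·3·13=1170 → min 1170.
Length 4: M1..M4: k=1: 0+1365+13·18·3=2067; k=2: 3042+663+13·13·3=4212; k=3: 5915+0+13·17·3=6578 → min 2067 | M2..M5: k=2: 0+1170+18·13·13=4212; k=3: 3978+663+18·17·13=8619; k=4: 1365+0+18·3·13=2067 → min 2067.
Length 5: M1..M5: k=1: 0+2067+13·18·13=5109; k=2: 3042+1170+13·13·13=6409; k=3: 5915+663+13·17·13=9451; k=4: 2067+0+13·3·13=2574 → min 2574.
Optimal order: ((M1 (M2 (M3 M4))) M5) with cost 2574.

2574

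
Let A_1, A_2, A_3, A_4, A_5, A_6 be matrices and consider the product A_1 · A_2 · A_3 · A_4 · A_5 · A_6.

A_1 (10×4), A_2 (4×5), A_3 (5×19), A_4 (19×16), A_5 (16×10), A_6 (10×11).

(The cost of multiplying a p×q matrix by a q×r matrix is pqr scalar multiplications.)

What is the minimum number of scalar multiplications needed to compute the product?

Adjacent pairs: A_1A_2 = 10·4·5 = 200; A_2A_3 = 4·5·19 = 380; A_3A_4 = 5·19·16 = 1520; A_4A_5 = 19·16·10 = 3040; A_5A_6 = 16·10·11 = 1760.
Length 3: A_1..A_3: k=1: 0+380+10·4·19=1140; k=2: 200+0+10·5·19=1150 → min 1140 | A_2..A_4: k=2: 0+1520+4·5·16=1840; k=3: 380+0+4·19·16=1596 → min 1596 | A_3..A_5: k=3: 0+3040+5·19·10=3990; k=4: 1520+0+5·16·10=2320 → min 2320 | A_4..A_6: k=4: 0+1760+19·16·11=5104; k=5: 3040+0+19·10·11=5130 → min 5104.
Length 4: A_1..A_4: k=1: 0+1596+10·4·16=2236; k=2: 200+1520+10·5·16=2520; k=3: 1140+0+10·19·16=4180 → min 2236 | A_2..A_5: k=2: 0+2320+4·5·10=2520; k=3: 380+3040+4·19·10=4180; k=4: 1596+0+4·16·10=2236 → min 2236 | A_3..A_6: k=3: 0+5104+5·19·11=6149; k=4: 1520+1760+5·16·11=4160; k=5: 2320+0+5·10·11=2870 → min 2870.
Length 5: A_1..A_5: k=1: 0+2236+10·4·10=2636; k=2: 200+2320+10·5·10=3020; k=3: 1140+3040+10·19·10=6080; k=4: 2236+0+10·16·10=3836 → min 2636 | A_2..A_6: k=2: 0+2870+4·5·11=3090; k=3: 380+5104+4·19·11=6320; k=4: 1596+1760+4·16·11=4060; k=5: 2236+0+4·10·11=2676 → min 2676.
Length 6: A_1..A_6: k=1: 0+2676+10·4·11=3116; k=2: 200+2870+10·5·11=3620; k=3: 1140+5104+10·19·11=8334; k=4: 2236+1760+10·16·11=5756; k=5: 2636+0+10·10·11=3736 → min 3116.
Optimal order: (A_1 · ((((A_2 · A_3) · A_4) · A_5) · A_6)) with cost 3116.

3116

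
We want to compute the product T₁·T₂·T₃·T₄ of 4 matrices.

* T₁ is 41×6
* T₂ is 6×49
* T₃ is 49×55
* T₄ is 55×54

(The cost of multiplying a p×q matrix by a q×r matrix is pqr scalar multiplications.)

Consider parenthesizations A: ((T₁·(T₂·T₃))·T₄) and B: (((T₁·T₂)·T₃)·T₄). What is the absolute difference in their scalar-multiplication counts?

Order A = ((T₁·(T₂·T₃))·T₄): (T₂·T₃): 6×49 by 49×55 → 6×55, cost 6·49·55 = 16170; (T₁·(T₂·T₃)): 41×6 by 6×55 → 41×55, cost 41·6·55 = 13530; cumulative 29700; ((T₁·(T₂·T₃))·T₄): 41×55 by 55×54 → 41×54, cost 41·55·54 = 121770; cumulative 151470. Total 151470.
Order B = (((T₁·T₂)·T₃)·T₄): (T₁·T₂): 41×6 by 6×49 → 41×49, cost 41·6·49 = 12054; ((T₁·T₂)·T₃): 41×49 by 49×55 → 41×55, cost 41·49·55 = 110495; cumulative 122549; (((T₁·T₂)·T₃)·T₄): 41×55 by 55×54 → 41×54, cost 41·55·54 = 121770; cumulative 244319. Total 244319.
Difference: |151470 − 244319| = 92849.

92849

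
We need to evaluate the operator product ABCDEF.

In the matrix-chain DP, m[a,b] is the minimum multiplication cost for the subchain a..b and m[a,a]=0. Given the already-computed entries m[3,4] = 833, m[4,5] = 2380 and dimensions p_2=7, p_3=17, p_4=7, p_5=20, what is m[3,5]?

m[3,5] = min over k∈[3,4] of m[3,k]+m[k+1,5]+p_{2}·p_k·p_{5}.
k=3: 0 + 2380 + 7·17·20 = 4760; k=4: 833 + 0 + 7·7·20 = 1813.
Minimum: 1813 at k=4.

1813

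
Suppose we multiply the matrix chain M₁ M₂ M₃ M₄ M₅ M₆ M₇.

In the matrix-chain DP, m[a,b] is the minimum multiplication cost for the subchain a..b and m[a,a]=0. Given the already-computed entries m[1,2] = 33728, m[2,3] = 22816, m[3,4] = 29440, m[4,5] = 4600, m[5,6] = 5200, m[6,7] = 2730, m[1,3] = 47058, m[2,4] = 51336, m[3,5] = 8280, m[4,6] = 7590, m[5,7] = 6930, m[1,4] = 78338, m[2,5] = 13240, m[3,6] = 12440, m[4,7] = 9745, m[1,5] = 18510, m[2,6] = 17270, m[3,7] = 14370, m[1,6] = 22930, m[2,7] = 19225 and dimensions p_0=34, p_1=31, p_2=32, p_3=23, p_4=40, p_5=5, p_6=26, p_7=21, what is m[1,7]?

m[1,7] = min over k∈[1,6] of m[1,k]+m[k+1,7]+p_{0}·p_k·p_{7}.
k=1: 0 + 19225 + 34·31·21 = 41359; k=2: 33728 + 14370 + 34·32·21 = 70946; k=3: 47058 + 9745 + 34·23·21 = 73225; k=4: 78338 + 6930 + 34·40·21 = 113828; k=5: 18510 + 2730 + 34·5·21 = 24810; k=6: 22930 + 0 + 34·26·21 = 41494.
Minimum: 24810 at k=5.

24810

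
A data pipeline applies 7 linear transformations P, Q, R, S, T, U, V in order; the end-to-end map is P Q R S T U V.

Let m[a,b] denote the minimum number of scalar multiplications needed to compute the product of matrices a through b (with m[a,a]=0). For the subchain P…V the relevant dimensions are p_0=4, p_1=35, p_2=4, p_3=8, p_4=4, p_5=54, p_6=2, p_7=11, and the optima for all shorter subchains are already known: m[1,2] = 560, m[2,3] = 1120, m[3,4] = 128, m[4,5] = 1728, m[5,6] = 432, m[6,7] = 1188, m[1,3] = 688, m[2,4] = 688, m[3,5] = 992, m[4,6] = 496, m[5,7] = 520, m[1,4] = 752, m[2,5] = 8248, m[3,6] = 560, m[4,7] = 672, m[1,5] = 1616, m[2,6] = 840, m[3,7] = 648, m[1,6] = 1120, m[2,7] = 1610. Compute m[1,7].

m[1,7] = min over k∈[1,6] of m[1,k]+m[k+1,7]+p_{0}·p_k·p_{7}.
k=1: 0 + 1610 + 4·35·11 = 3150; k=2: 560 + 648 + 4·4·11 = 1384; k=3: 688 + 672 + 4·8·11 = 1712; k=4: 752 + 520 + 4·4·11 = 1448; k=5: 1616 + 1188 + 4·54·11 = 5180; k=6: 1120 + 0 + 4·2·11 = 1208.
Minimum: 1208 at k=6.

1208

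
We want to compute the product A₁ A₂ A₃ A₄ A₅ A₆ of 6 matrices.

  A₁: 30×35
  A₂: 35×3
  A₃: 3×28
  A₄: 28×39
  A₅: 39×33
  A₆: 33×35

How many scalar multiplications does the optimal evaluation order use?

Adjacent pairs: A₁A₂ = 30·35·3 = 3150; A₂A₃ = 35·3·28 = 2940; A₃A₄ = 3·28·39 = 3276; A₄A₅ = 28·39·33 = 36036; A₅A₆ = 39·33·35 = 45045.
Length 3: A₁..A₃: k=1: 0+2940+30·35·28=32340; k=2: 3150+0+30·3·28=5670 → min 5670 | A₂..A₄: k=2: 0+3276+35·3·39=7371; k=3: 2940+0+35·28·39=41160 → min 7371 | A₃..A₅: k=3: 0+36036+3·28·33=38808; k=4: 3276+0+3·39·33=7137 → min 7137 | A₄..A₆: k=4: 0+45045+28·39·35=83265; k=5: 36036+0+28·33·35=68376 → min 68376.
Length 4: A₁..A₄: k=1: 0+7371+30·35·39=48321; k=2: 3150+3276+30·3·39=9936; k=3: 5670+0+30·28·39=38430 → min 9936 | A₂..A₅: k=2: 0+7137+35·3·33=10602; k=3: 2940+36036+35·28·33=71316; k=4: 7371+0+35·39·33=52416 → min 10602 | A₃..A₆: k=3: 0+68376+3·28·35=71316; k=4: 3276+45045+3·39·35=52416; k=5: 7137+0+3·33·35=10602 → min 10602.
Length 5: A₁..A₅: k=1: 0+10602+30·35·33=45252; k=2: 3150+7137+30·3·33=13257; k=3: 5670+36036+30·28·33=69426; k=4: 9936+0+30·39·33=48546 → min 13257 | A₂..A₆: k=2: 0+10602+35·3·35=14277; k=3: 2940+68376+35·28·35=105616; k=4: 7371+45045+35·39·35=100191; k=5: 10602+0+35·33·35=51027 → min 14277.
Length 6: A₁..A₆: k=1: 0+14277+30·35·35=51027; k=2: 3150+10602+30·3·35=16902; k=3: 5670+68376+30·28·35=103446; k=4: 9936+45045+30·39·35=95931; k=5: 13257+0+30·33·35=47907 → min 16902.
Optimal order: ((A₁ A₂) (((A₃ A₄) A₅) A₆)) with cost 16902.

16902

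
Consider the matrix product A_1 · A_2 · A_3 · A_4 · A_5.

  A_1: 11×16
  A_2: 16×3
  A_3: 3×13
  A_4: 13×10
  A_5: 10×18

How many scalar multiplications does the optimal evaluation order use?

Adjacent pairs: A_1A_2 = 11·16·3 = 528; A_2A_3 = 16·3·13 = 624; A_3A_4 = 3·13·10 = 390; A_4A_5 = 13·10·18 = 2340.
Length 3: A_1..A_3: k=1: 0+624+11·16·13=2912; k=2: 528+0+11·3·13=957 → min 957 | A_2..A_4: k=2: 0+390+16·3·10=870; k=3: 624+0+16·13·10=2704 → min 870 | A_3..A_5: k=3: 0+2340+3·13·18=3042; k=4: 390+0+3·10·18=930 → min 930.
Length 4: A_1..A_4: k=1: 0+870+11·16·10=2630; k=2: 528+390+11·3·10=1248; k=3: 957+0+11·13·10=2387 → min 1248 | A_2..A_5: k=2: 0+930+16·3·18=1794; k=3: 624+2340+16·13·18=6708; k=4: 870+0+16·10·18=3750 → min 1794.
Length 5: A_1..A_5: k=1: 0+1794+11·16·18=4962; k=2: 528+930+11·3·18=2052; k=3: 957+2340+11·13·18=5871; k=4: 1248+0+11·10·18=3228 → min 2052.
Optimal order: ((A_1 · A_2) · ((A_3 · A_4) · A_5)) with cost 2052.

2052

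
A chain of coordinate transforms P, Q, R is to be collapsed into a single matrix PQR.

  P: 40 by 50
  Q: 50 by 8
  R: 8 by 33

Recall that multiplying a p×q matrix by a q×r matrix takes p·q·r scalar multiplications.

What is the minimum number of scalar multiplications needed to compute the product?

Order (P(QR)): (QR): 50×8 by 8×33 → 50×33, cost 50·8·33 = 13200; (P(QR)): 40×50 by 50×33 → 40×33, cost 40·50·33 = 66000; cumulative 79200. Total 79200.
Order ((PQ)R): (PQ): 40×50 by 50×8 → 40×8, cost 40·50·8 = 16000; ((PQ)R): 40×8 by 8×33 → 40×33, cost 40·8·33 = 10560; cumulative 26560. Total 26560.
Minimum: 26560.

26560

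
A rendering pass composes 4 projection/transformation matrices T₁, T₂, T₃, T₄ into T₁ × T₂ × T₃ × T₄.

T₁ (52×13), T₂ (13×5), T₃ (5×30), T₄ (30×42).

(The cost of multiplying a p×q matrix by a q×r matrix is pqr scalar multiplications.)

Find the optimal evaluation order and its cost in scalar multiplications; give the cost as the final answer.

20600

Adjacent pairs: T₁T₂ = 52·13·5 = 3380; T₂T₃ = 13·5·30 = 1950; T₃T₄ = 5·30·42 = 6300.
Length 3: T₁..T₃: k=1: 0+1950+52·13·30=22230; k=2: 3380+0+52·5·30=11180 → min 11180 | T₂..T₄: k=2: 0+6300+13·5·42=9030; k=3: 1950+0+13·30·42=18330 → min 9030.
Length 4: T₁..T₄: k=1: 0+9030+52·13·42=37422; k=2: 3380+6300+52·5·42=20600; k=3: 11180+0+52·30·42=76700 → min 20600.
Optimal parenthesization: ((T₁ × T₂) × (T₃ × T₄)) with cost 20600.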